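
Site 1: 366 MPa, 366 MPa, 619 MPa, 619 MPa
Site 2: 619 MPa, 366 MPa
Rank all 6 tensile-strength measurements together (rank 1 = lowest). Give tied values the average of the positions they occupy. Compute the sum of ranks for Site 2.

Sorted (ascending): 366, 366, 366, 619, 619, 619
The 3 values of 366 occupy positions 1–3 → average rank 2.
The 3 values of 619 occupy positions 4–6 → average rank 5.
Site 2 values → pooled ranks: 619→5, 366→2
Rank sum = 5 + 2 = 7

7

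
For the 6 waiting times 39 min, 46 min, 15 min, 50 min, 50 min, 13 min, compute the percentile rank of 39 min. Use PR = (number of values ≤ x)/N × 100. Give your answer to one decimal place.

50.0

N = 6.
Strictly below 39: 2. Equal to 39: 1.
PR = 3/6 × 100 = 50.0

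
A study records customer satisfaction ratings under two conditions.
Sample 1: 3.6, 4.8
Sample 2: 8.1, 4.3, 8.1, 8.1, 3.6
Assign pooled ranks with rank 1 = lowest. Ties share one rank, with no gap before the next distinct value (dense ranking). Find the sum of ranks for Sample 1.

4

Sorted (ascending): 3.6, 3.6, 4.3, 4.8, 8.1, 8.1, 8.1
The 2 values of 3.6 share dense rank 1.
The 3 values of 8.1 share dense rank 4.
Remaining distinct values take the next consecutive integers.
Sample 1 values → pooled ranks: 3.6→1, 4.8→3
Rank sum = 1 + 3 = 4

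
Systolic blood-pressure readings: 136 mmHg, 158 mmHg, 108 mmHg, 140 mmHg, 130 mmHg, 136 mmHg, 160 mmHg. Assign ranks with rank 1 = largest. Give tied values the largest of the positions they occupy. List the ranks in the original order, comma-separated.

5, 2, 7, 3, 6, 5, 1

Sorted (descending): 160, 158, 140, 136, 136, 130, 108
The 2 values of 136 occupy positions 4–5 → each gets rank 5.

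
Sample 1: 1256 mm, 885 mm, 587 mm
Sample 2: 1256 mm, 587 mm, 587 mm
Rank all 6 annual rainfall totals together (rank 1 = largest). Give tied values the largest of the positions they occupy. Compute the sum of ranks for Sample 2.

Sorted (descending): 1256, 1256, 885, 587, 587, 587
The 2 values of 1256 occupy positions 1–2 → each gets rank 2.
The 3 values of 587 occupy positions 4–6 → each gets rank 6.
Sample 2 values → pooled ranks: 1256→2, 587→6, 587→6
Rank sum = 2 + 6 + 6 = 14

14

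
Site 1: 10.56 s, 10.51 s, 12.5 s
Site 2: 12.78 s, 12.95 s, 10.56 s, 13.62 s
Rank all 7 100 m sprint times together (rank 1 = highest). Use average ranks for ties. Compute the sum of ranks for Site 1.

Sorted (descending): 13.62, 12.95, 12.78, 12.5, 10.56, 10.56, 10.51
The 2 values of 10.56 occupy positions 5–6 → average rank (5+6)/2 = 5.5.
Site 1 values → pooled ranks: 10.56→5.5, 10.51→7, 12.5→4
Rank sum = 5.5 + 7 + 4 = 16.5

16.5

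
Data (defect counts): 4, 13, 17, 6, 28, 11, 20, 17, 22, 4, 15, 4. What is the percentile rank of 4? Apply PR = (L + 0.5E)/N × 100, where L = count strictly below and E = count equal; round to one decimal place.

12.5

N = 12.
Strictly below 4: 0. Equal to 4: 3.
PR = (0 + 0.5·3)/12 × 100 = 12.5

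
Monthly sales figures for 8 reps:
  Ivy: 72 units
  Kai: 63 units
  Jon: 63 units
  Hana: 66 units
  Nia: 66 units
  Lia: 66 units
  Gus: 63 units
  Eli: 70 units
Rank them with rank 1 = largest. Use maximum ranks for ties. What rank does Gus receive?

Sorted (descending): 72, 70, 66, 66, 66, 63, 63, 63
The 3 values of 66 occupy positions 3–5 → each gets rank 5.
The 3 values of 63 occupy positions 6–8 → each gets rank 8.
Gus has value 63 units → rank 8.

8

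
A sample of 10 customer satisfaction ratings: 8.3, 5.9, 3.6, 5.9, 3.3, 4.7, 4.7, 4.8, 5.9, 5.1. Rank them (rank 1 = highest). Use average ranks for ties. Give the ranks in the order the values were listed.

Sorted (descending): 8.3, 5.9, 5.9, 5.9, 5.1, 4.8, 4.7, 4.7, 3.6, 3.3
The 3 values of 5.9 occupy positions 2–4 → average rank 3.
The 2 values of 4.7 occupy positions 7–8 → average rank (7+8)/2 = 7.5.

1, 3, 9, 3, 10, 7.5, 7.5, 6, 3, 5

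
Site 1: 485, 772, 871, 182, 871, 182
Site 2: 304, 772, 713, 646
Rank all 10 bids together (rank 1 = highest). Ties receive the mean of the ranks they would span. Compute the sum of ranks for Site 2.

Sorted (descending): 871, 871, 772, 772, 713, 646, 485, 304, 182, 182
The 2 values of 871 occupy positions 1–2 → average rank (1+2)/2 = 1.5.
The 2 values of 772 occupy positions 3–4 → average rank (3+4)/2 = 3.5.
The 2 values of 182 occupy positions 9–10 → average rank (9+10)/2 = 9.5.
Site 2 values → pooled ranks: 304→8, 772→3.5, 713→5, 646→6
Rank sum = 8 + 3.5 + 5 + 6 = 22.5

22.5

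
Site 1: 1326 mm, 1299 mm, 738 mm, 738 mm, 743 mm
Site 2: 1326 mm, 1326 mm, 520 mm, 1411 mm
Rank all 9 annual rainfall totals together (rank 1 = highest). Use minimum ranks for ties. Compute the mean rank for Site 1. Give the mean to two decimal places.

5.40

Sorted (descending): 1411, 1326, 1326, 1326, 1299, 743, 738, 738, 520
The 3 values of 1326 occupy positions 2–4 → each gets rank 2.
The 2 values of 738 occupy positions 7–8 → each gets rank 7.
Site 1 values → pooled ranks: 1326→2, 1299→5, 738→7, 738→7, 743→6
Mean rank = (2 + 5 + 7 + 7 + 6) / 5 = 5.40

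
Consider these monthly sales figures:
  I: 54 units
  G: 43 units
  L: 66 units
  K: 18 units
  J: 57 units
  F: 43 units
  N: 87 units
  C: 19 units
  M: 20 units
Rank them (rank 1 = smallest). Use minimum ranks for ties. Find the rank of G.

4

Sorted (ascending): 18, 19, 20, 43, 43, 54, 57, 66, 87
The 2 values of 43 occupy positions 4–5 → each gets rank 4.
G has value 43 units → rank 4.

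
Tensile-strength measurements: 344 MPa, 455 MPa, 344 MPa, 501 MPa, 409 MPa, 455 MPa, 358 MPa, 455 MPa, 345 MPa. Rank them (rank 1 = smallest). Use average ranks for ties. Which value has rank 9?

Sorted (ascending): 344, 344, 345, 358, 409, 455, 455, 455, 501
The 2 values of 344 occupy positions 1–2 → average rank (1+2)/2 = 1.5.
The 3 values of 455 occupy positions 6–8 → average rank 7.
Rank 9 → value 501.

501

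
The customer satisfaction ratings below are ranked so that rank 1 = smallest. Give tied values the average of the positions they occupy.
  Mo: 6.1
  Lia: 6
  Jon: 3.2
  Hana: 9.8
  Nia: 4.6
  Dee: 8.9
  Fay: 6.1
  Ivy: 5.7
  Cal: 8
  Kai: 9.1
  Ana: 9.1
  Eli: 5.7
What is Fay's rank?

6.5

Sorted (ascending): 3.2, 4.6, 5.7, 5.7, 6, 6.1, 6.1, 8, 8.9, 9.1, 9.1, 9.8
The 2 values of 5.7 occupy positions 3–4 → average rank (3+4)/2 = 3.5.
The 2 values of 6.1 occupy positions 6–7 → average rank (6+7)/2 = 6.5.
The 2 values of 9.1 occupy positions 10–11 → average rank (10+11)/2 = 10.5.
Fay has value 6.1 → rank 6.5.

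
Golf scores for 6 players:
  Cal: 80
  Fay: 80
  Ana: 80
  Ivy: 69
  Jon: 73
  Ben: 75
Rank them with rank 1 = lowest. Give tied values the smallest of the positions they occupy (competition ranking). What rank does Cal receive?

Sorted (ascending): 69, 73, 75, 80, 80, 80
The 3 values of 80 occupy positions 4–6 → each gets rank 4.
Cal has value 80 → rank 4.

4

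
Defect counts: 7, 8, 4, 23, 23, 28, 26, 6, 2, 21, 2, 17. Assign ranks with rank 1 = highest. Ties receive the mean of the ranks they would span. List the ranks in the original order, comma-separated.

8, 7, 10, 3.5, 3.5, 1, 2, 9, 11.5, 5, 11.5, 6

Sorted (descending): 28, 26, 23, 23, 21, 17, 8, 7, 6, 4, 2, 2
The 2 values of 23 occupy positions 3–4 → average rank (3+4)/2 = 3.5.
The 2 values of 2 occupy positions 11–12 → average rank (11+12)/2 = 11.5.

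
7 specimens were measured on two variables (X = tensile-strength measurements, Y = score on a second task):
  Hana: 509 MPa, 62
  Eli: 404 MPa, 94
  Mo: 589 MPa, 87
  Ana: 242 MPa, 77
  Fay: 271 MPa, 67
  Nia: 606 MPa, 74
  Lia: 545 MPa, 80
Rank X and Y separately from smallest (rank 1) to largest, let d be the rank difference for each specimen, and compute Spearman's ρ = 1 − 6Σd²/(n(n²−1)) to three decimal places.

0.107

Ranks of variable 1: 4, 3, 6, 1, 2, 7, 5
Ranks of variable 2: 1, 7, 6, 4, 2, 3, 5
d = r₁ − r₂: 3, -4, 0, -3, 0, 4, 0
d²: 9, 16, 0, 9, 0, 16, 0; Σd² = 50
ρ = 1 − 6·50/(7·48) = 1 − 300/336 = 0.107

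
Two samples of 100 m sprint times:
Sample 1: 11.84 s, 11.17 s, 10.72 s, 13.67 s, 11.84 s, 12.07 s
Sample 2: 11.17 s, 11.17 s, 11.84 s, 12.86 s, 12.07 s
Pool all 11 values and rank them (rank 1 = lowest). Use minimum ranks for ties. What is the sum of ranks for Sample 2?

Sorted (ascending): 10.72, 11.17, 11.17, 11.17, 11.84, 11.84, 11.84, 12.07, 12.07, 12.86, 13.67
The 3 values of 11.17 occupy positions 2–4 → each gets rank 2.
The 3 values of 11.84 occupy positions 5–7 → each gets rank 5.
The 2 values of 12.07 occupy positions 8–9 → each gets rank 8.
Sample 2 values → pooled ranks: 11.17→2, 11.17→2, 11.84→5, 12.86→10, 12.07→8
Rank sum = 2 + 2 + 5 + 10 + 8 = 27

27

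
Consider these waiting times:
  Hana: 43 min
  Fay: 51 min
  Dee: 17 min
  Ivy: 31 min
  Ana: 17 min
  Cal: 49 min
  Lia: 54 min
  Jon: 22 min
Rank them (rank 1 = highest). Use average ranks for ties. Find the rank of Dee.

Sorted (descending): 54, 51, 49, 43, 31, 22, 17, 17
The 2 values of 17 occupy positions 7–8 → average rank (7+8)/2 = 7.5.
Dee has value 17 min → rank 7.5.

7.5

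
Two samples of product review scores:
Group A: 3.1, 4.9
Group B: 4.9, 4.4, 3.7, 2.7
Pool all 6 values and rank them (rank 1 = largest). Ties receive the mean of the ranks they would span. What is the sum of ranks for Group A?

Sorted (descending): 4.9, 4.9, 4.4, 3.7, 3.1, 2.7
The 2 values of 4.9 occupy positions 1–2 → average rank (1+2)/2 = 1.5.
Group A values → pooled ranks: 3.1→5, 4.9→1.5
Rank sum = 5 + 1.5 = 6.5

6.5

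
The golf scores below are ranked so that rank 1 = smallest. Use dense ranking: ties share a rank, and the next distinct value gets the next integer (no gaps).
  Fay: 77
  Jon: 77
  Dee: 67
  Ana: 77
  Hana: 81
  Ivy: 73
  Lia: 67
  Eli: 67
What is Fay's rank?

3

Sorted (ascending): 67, 67, 67, 73, 77, 77, 77, 81
The 3 values of 67 share dense rank 1.
The 3 values of 77 share dense rank 3.
Remaining distinct values take the next consecutive integers.
Fay has value 77 → rank 3.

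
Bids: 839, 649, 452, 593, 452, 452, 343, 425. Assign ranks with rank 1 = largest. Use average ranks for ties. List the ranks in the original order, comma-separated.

Sorted (descending): 839, 649, 593, 452, 452, 452, 425, 343
The 3 values of 452 occupy positions 4–6 → average rank 5.

1, 2, 5, 3, 5, 5, 8, 7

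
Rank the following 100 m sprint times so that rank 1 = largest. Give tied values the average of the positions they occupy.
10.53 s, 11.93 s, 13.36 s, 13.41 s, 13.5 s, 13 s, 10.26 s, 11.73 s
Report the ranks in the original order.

Sorted (descending): 13.5, 13.41, 13.36, 13, 11.93, 11.73, 10.53, 10.26
No ties — each value takes its position as its rank.

7, 5, 3, 2, 1, 4, 8, 6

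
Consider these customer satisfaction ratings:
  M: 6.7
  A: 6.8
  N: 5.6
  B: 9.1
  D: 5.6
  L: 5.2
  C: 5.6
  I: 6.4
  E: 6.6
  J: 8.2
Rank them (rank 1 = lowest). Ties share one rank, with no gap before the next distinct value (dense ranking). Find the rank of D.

Sorted (ascending): 5.2, 5.6, 5.6, 5.6, 6.4, 6.6, 6.7, 6.8, 8.2, 9.1
The 3 values of 5.6 share dense rank 2.
Remaining distinct values take the next consecutive integers.
D has value 5.6 → rank 2.

2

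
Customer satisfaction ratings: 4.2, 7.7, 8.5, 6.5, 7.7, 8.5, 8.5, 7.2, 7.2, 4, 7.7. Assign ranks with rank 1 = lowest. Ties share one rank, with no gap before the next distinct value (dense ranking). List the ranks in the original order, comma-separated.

Sorted (ascending): 4, 4.2, 6.5, 7.2, 7.2, 7.7, 7.7, 7.7, 8.5, 8.5, 8.5
The 2 values of 7.2 share dense rank 4.
The 3 values of 7.7 share dense rank 5.
The 3 values of 8.5 share dense rank 6.
Remaining distinct values take the next consecutive integers.

2, 5, 6, 3, 5, 6, 6, 4, 4, 1, 5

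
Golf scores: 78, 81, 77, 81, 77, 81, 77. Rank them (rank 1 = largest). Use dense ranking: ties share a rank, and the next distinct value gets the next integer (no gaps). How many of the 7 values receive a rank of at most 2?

Sorted (descending): 81, 81, 81, 78, 77, 77, 77
The 3 values of 81 share dense rank 1.
The 3 values of 77 share dense rank 3.
Remaining distinct values take the next consecutive integers.
Ranks ≤ 2: {1, 1, 1, 2} → 4 values.

4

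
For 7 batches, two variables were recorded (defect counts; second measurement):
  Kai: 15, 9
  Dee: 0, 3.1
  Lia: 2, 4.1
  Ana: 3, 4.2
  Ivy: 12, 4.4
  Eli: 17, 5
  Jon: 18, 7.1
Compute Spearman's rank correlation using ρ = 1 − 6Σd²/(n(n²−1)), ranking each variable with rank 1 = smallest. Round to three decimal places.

Ranks of variable 1: 5, 1, 2, 3, 4, 6, 7
Ranks of variable 2: 7, 1, 2, 3, 4, 5, 6
d = r₁ − r₂: -2, 0, 0, 0, 0, 1, 1
d²: 4, 0, 0, 0, 0, 1, 1; Σd² = 6
ρ = 1 − 6·6/(7·48) = 1 − 36/336 = 0.893

0.893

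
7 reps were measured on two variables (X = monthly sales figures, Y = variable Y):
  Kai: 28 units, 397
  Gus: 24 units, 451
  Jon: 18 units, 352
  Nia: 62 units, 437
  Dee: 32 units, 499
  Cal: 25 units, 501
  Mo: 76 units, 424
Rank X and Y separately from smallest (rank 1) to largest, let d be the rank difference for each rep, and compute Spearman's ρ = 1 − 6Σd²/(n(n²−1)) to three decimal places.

Ranks of variable 1: 4, 2, 1, 6, 5, 3, 7
Ranks of variable 2: 2, 5, 1, 4, 6, 7, 3
d = r₁ − r₂: 2, -3, 0, 2, -1, -4, 4
d²: 4, 9, 0, 4, 1, 16, 16; Σd² = 50
ρ = 1 − 6·50/(7·48) = 1 − 300/336 = 0.107

0.107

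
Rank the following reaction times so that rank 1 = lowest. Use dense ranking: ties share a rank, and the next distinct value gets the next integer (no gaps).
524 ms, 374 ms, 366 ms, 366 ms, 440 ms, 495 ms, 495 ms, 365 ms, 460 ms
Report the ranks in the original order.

Sorted (ascending): 365, 366, 366, 374, 440, 460, 495, 495, 524
The 2 values of 366 share dense rank 2.
The 2 values of 495 share dense rank 6.
Remaining distinct values take the next consecutive integers.

7, 3, 2, 2, 4, 6, 6, 1, 5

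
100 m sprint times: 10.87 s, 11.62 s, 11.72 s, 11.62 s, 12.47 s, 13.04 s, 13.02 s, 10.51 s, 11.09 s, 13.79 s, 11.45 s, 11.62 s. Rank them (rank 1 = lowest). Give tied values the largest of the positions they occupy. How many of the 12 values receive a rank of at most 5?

4

Sorted (ascending): 10.51, 10.87, 11.09, 11.45, 11.62, 11.62, 11.62, 11.72, 12.47, 13.02, 13.04, 13.79
The 3 values of 11.62 occupy positions 5–7 → each gets rank 7.
Ranks ≤ 5: {1, 2, 3, 4} → 4 values.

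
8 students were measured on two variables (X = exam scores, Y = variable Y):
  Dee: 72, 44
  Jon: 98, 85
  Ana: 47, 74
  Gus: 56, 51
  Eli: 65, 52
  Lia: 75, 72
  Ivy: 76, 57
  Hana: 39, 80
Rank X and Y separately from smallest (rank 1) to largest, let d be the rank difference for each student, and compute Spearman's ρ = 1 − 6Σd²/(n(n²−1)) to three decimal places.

0.048

Ranks of variable 1: 5, 8, 2, 3, 4, 6, 7, 1
Ranks of variable 2: 1, 8, 6, 2, 3, 5, 4, 7
d = r₁ − r₂: 4, 0, -4, 1, 1, 1, 3, -6
d²: 16, 0, 16, 1, 1, 1, 9, 36; Σd² = 80
ρ = 1 − 6·80/(8·63) = 1 − 480/504 = 0.048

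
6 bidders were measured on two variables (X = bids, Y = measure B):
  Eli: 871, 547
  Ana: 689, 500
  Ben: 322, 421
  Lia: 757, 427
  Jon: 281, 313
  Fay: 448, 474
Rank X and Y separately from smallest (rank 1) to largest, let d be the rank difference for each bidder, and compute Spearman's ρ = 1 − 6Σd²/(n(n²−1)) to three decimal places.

Ranks of variable 1: 6, 4, 2, 5, 1, 3
Ranks of variable 2: 6, 5, 2, 3, 1, 4
d = r₁ − r₂: 0, -1, 0, 2, 0, -1
d²: 0, 1, 0, 4, 0, 1; Σd² = 6
ρ = 1 − 6·6/(6·35) = 1 − 36/210 = 0.829

0.829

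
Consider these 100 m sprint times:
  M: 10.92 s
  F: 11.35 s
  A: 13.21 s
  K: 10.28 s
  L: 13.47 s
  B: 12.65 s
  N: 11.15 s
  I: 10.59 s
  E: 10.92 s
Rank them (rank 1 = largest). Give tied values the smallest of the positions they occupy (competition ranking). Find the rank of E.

Sorted (descending): 13.47, 13.21, 12.65, 11.35, 11.15, 10.92, 10.92, 10.59, 10.28
The 2 values of 10.92 occupy positions 6–7 → each gets rank 6.
E has value 10.92 s → rank 6.

6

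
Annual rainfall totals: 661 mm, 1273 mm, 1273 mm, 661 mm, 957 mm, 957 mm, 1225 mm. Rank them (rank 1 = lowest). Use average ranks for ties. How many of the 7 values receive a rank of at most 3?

2

Sorted (ascending): 661, 661, 957, 957, 1225, 1273, 1273
The 2 values of 661 occupy positions 1–2 → average rank (1+2)/2 = 1.5.
The 2 values of 957 occupy positions 3–4 → average rank (3+4)/2 = 3.5.
The 2 values of 1273 occupy positions 6–7 → average rank (6+7)/2 = 6.5.
Ranks ≤ 3: {1.5, 1.5} → 2 values.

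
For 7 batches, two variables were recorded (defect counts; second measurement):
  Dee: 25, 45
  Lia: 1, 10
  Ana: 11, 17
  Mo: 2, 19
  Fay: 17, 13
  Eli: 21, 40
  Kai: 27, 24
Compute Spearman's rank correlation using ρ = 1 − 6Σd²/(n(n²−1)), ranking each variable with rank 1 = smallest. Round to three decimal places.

0.750

Ranks of variable 1: 6, 1, 3, 2, 4, 5, 7
Ranks of variable 2: 7, 1, 3, 4, 2, 6, 5
d = r₁ − r₂: -1, 0, 0, -2, 2, -1, 2
d²: 1, 0, 0, 4, 4, 1, 4; Σd² = 14
ρ = 1 − 6·14/(7·48) = 1 − 84/336 = 0.750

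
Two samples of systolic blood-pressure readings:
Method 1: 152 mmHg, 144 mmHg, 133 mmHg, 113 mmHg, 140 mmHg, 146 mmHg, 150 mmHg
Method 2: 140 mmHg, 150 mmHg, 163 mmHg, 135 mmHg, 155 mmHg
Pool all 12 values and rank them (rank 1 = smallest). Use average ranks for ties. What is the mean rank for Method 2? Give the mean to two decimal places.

7.80

Sorted (ascending): 113, 133, 135, 140, 140, 144, 146, 150, 150, 152, 155, 163
The 2 values of 140 occupy positions 4–5 → average rank (4+5)/2 = 4.5.
The 2 values of 150 occupy positions 8–9 → average rank (8+9)/2 = 8.5.
Method 2 values → pooled ranks: 140→4.5, 150→8.5, 163→12, 135→3, 155→11
Mean rank = (4.5 + 8.5 + 12 + 3 + 11) / 5 = 7.80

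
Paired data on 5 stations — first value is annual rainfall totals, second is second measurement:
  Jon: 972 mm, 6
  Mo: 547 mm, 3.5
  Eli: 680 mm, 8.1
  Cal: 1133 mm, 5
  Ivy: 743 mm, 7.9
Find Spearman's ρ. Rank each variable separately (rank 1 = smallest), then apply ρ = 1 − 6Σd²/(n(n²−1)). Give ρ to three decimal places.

0.000

Ranks of variable 1: 4, 1, 2, 5, 3
Ranks of variable 2: 3, 1, 5, 2, 4
d = r₁ − r₂: 1, 0, -3, 3, -1
d²: 1, 0, 9, 9, 1; Σd² = 20
ρ = 1 − 6·20/(5·24) = 1 − 120/120 = 0.000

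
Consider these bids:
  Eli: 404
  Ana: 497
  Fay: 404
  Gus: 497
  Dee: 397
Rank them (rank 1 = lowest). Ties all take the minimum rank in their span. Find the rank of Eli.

Sorted (ascending): 397, 404, 404, 497, 497
The 2 values of 404 occupy positions 2–3 → each gets rank 2.
The 2 values of 497 occupy positions 4–5 → each gets rank 4.
Eli has value 404 → rank 2.

2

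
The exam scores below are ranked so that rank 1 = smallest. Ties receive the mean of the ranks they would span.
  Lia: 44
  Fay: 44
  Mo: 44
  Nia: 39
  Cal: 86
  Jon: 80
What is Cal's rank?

6

Sorted (ascending): 39, 44, 44, 44, 80, 86
The 3 values of 44 occupy positions 2–4 → average rank 3.
Cal has value 86 → rank 6.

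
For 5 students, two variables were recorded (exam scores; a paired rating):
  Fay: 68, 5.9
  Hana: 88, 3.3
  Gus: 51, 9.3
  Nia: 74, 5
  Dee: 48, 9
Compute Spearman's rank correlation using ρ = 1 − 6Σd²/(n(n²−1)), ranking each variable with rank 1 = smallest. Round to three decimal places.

Ranks of variable 1: 3, 5, 2, 4, 1
Ranks of variable 2: 3, 1, 5, 2, 4
d = r₁ − r₂: 0, 4, -3, 2, -3
d²: 0, 16, 9, 4, 9; Σd² = 38
ρ = 1 − 6·38/(5·24) = 1 − 228/120 = -0.900

-0.900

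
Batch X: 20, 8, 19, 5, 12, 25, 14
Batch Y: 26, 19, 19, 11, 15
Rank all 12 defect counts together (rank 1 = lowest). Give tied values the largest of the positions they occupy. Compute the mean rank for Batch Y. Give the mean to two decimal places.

Sorted (ascending): 5, 8, 11, 12, 14, 15, 19, 19, 19, 20, 25, 26
The 3 values of 19 occupy positions 7–9 → each gets rank 9.
Batch Y values → pooled ranks: 26→12, 19→9, 19→9, 11→3, 15→6
Mean rank = (12 + 9 + 9 + 3 + 6) / 5 = 7.80

7.80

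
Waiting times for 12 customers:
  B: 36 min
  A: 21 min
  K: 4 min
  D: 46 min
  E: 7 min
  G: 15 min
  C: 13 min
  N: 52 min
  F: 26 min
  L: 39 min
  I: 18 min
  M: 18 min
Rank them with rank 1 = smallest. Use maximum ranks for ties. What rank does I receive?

Sorted (ascending): 4, 7, 13, 15, 18, 18, 21, 26, 36, 39, 46, 52
The 2 values of 18 occupy positions 5–6 → each gets rank 6.
I has value 18 min → rank 6.

6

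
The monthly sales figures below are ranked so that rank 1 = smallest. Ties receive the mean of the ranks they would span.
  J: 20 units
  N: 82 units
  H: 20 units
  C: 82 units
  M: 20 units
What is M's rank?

Sorted (ascending): 20, 20, 20, 82, 82
The 3 values of 20 occupy positions 1–3 → average rank 2.
The 2 values of 82 occupy positions 4–5 → average rank (4+5)/2 = 4.5.
M has value 20 units → rank 2.

2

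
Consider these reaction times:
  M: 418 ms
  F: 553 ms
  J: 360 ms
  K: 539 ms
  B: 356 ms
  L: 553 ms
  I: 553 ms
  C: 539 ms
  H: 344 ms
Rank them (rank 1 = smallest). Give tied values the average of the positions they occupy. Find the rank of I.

8

Sorted (ascending): 344, 356, 360, 418, 539, 539, 553, 553, 553
The 2 values of 539 occupy positions 5–6 → average rank (5+6)/2 = 5.5.
The 3 values of 553 occupy positions 7–9 → average rank 8.
I has value 553 ms → rank 8.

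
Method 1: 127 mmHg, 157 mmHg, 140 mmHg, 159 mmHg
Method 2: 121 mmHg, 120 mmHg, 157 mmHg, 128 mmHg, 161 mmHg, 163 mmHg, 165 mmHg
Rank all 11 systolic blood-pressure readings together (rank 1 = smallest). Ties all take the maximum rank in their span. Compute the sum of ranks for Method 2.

44

Sorted (ascending): 120, 121, 127, 128, 140, 157, 157, 159, 161, 163, 165
The 2 values of 157 occupy positions 6–7 → each gets rank 7.
Method 2 values → pooled ranks: 121→2, 120→1, 157→7, 128→4, 161→9, 163→10, 165→11
Rank sum = 2 + 1 + 7 + 4 + 9 + 10 + 11 = 44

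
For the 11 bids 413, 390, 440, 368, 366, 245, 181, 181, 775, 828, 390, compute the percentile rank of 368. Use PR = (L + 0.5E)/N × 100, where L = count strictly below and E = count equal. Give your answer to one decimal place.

40.9

N = 11.
Strictly below 368: 4. Equal to 368: 1.
PR = (4 + 0.5·1)/11 × 100 = 40.9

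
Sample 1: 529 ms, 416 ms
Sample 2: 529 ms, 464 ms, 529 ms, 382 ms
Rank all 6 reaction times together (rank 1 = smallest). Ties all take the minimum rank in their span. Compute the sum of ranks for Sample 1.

6

Sorted (ascending): 382, 416, 464, 529, 529, 529
The 3 values of 529 occupy positions 4–6 → each gets rank 4.
Sample 1 values → pooled ranks: 529→4, 416→2
Rank sum = 4 + 2 = 6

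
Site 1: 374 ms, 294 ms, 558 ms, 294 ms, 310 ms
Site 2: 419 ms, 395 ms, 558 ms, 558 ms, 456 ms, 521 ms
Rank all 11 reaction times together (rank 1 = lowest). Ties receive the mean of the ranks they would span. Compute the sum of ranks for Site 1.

Sorted (ascending): 294, 294, 310, 374, 395, 419, 456, 521, 558, 558, 558
The 2 values of 294 occupy positions 1–2 → average rank (1+2)/2 = 1.5.
The 3 values of 558 occupy positions 9–11 → average rank 10.
Site 1 values → pooled ranks: 374→4, 294→1.5, 558→10, 294→1.5, 310→3
Rank sum = 4 + 1.5 + 10 + 1.5 + 3 = 20

20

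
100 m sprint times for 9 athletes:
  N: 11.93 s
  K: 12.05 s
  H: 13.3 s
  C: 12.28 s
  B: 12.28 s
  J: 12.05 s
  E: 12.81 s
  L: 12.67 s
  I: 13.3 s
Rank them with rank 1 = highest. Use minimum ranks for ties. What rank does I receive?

1

Sorted (descending): 13.3, 13.3, 12.81, 12.67, 12.28, 12.28, 12.05, 12.05, 11.93
The 2 values of 13.3 occupy positions 1–2 → each gets rank 1.
The 2 values of 12.28 occupy positions 5–6 → each gets rank 5.
The 2 values of 12.05 occupy positions 7–8 → each gets rank 7.
I has value 13.3 s → rank 1.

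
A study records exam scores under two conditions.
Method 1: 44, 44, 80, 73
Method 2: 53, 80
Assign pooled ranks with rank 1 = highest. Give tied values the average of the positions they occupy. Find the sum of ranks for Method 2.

5.5

Sorted (descending): 80, 80, 73, 53, 44, 44
The 2 values of 80 occupy positions 1–2 → average rank (1+2)/2 = 1.5.
The 2 values of 44 occupy positions 5–6 → average rank (5+6)/2 = 5.5.
Method 2 values → pooled ranks: 53→4, 80→1.5
Rank sum = 4 + 1.5 = 5.5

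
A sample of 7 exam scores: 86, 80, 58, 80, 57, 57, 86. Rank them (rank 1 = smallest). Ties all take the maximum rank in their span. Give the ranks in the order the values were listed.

Sorted (ascending): 57, 57, 58, 80, 80, 86, 86
The 2 values of 57 occupy positions 1–2 → each gets rank 2.
The 2 values of 80 occupy positions 4–5 → each gets rank 5.
The 2 values of 86 occupy positions 6–7 → each gets rank 7.

7, 5, 3, 5, 2, 2, 7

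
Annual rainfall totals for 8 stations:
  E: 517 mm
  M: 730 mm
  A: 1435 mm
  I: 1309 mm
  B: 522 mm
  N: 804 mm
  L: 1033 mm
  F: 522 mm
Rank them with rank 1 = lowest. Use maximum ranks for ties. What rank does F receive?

3

Sorted (ascending): 517, 522, 522, 730, 804, 1033, 1309, 1435
The 2 values of 522 occupy positions 2–3 → each gets rank 3.
F has value 522 mm → rank 3.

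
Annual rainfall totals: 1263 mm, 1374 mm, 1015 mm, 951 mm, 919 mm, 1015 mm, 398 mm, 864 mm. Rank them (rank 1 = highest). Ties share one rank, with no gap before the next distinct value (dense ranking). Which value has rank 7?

398

Sorted (descending): 1374, 1263, 1015, 1015, 951, 919, 864, 398
The 2 values of 1015 share dense rank 3.
Remaining distinct values take the next consecutive integers.
Rank 7 → value 398.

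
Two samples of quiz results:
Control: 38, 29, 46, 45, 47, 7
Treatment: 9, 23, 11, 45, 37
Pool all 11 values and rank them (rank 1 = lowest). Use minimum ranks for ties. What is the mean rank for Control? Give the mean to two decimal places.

Sorted (ascending): 7, 9, 11, 23, 29, 37, 38, 45, 45, 46, 47
The 2 values of 45 occupy positions 8–9 → each gets rank 8.
Control values → pooled ranks: 38→7, 29→5, 46→10, 45→8, 47→11, 7→1
Mean rank = (7 + 5 + 10 + 8 + 11 + 1) / 6 = 7.00

7.00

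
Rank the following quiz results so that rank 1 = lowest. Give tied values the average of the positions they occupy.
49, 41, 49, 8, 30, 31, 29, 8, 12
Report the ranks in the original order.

8.5, 7, 8.5, 1.5, 5, 6, 4, 1.5, 3

Sorted (ascending): 8, 8, 12, 29, 30, 31, 41, 49, 49
The 2 values of 8 occupy positions 1–2 → average rank (1+2)/2 = 1.5.
The 2 values of 49 occupy positions 8–9 → average rank (8+9)/2 = 8.5.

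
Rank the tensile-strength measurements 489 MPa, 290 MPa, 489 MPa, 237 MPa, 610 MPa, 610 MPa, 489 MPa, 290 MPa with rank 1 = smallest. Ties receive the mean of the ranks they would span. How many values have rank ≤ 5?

Sorted (ascending): 237, 290, 290, 489, 489, 489, 610, 610
The 2 values of 290 occupy positions 2–3 → average rank (2+3)/2 = 2.5.
The 3 values of 489 occupy positions 4–6 → average rank 5.
The 2 values of 610 occupy positions 7–8 → average rank (7+8)/2 = 7.5.
Ranks ≤ 5: {1, 2.5, 2.5, 5, 5, 5} → 6 values.

6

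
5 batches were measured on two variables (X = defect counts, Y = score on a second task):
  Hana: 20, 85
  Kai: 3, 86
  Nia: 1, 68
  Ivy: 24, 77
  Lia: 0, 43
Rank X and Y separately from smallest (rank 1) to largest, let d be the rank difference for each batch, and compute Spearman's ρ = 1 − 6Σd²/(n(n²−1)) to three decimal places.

0.600

Ranks of variable 1: 4, 3, 2, 5, 1
Ranks of variable 2: 4, 5, 2, 3, 1
d = r₁ − r₂: 0, -2, 0, 2, 0
d²: 0, 4, 0, 4, 0; Σd² = 8
ρ = 1 − 6·8/(5·24) = 1 − 48/120 = 0.600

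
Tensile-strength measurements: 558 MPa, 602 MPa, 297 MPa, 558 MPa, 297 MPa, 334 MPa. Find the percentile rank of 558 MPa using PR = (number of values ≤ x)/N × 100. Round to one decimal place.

83.3

N = 6.
Strictly below 558: 3. Equal to 558: 2.
PR = 5/6 × 100 = 83.3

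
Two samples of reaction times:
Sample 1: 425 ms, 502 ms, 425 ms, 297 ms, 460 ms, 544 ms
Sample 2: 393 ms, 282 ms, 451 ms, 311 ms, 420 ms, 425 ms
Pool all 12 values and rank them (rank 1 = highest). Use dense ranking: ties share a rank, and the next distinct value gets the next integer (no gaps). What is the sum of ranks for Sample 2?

40

Sorted (descending): 544, 502, 460, 451, 425, 425, 425, 420, 393, 311, 297, 282
The 3 values of 425 share dense rank 5.
Remaining distinct values take the next consecutive integers.
Sample 2 values → pooled ranks: 393→7, 282→10, 451→4, 311→8, 420→6, 425→5
Rank sum = 7 + 10 + 4 + 8 + 6 + 5 = 40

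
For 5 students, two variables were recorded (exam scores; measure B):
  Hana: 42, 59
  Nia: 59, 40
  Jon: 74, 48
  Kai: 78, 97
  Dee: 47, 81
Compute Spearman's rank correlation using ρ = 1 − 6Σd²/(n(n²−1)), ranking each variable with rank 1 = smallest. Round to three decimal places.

Ranks of variable 1: 1, 3, 4, 5, 2
Ranks of variable 2: 3, 1, 2, 5, 4
d = r₁ − r₂: -2, 2, 2, 0, -2
d²: 4, 4, 4, 0, 4; Σd² = 16
ρ = 1 − 6·16/(5·24) = 1 − 96/120 = 0.200

0.200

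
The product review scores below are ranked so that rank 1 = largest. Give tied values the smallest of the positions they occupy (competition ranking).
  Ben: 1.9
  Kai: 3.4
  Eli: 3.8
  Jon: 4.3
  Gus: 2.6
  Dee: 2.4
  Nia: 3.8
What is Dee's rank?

6

Sorted (descending): 4.3, 3.8, 3.8, 3.4, 2.6, 2.4, 1.9
The 2 values of 3.8 occupy positions 2–3 → each gets rank 2.
Dee has value 2.4 → rank 6.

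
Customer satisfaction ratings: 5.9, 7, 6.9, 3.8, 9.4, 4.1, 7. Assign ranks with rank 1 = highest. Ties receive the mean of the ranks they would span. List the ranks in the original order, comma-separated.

5, 2.5, 4, 7, 1, 6, 2.5

Sorted (descending): 9.4, 7, 7, 6.9, 5.9, 4.1, 3.8
The 2 values of 7 occupy positions 2–3 → average rank (2+3)/2 = 2.5.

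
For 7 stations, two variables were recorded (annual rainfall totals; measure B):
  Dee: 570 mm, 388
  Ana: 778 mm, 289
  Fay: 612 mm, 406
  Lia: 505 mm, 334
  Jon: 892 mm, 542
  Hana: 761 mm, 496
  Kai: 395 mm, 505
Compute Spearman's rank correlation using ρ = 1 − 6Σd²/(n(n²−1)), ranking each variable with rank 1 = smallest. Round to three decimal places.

Ranks of variable 1: 3, 6, 4, 2, 7, 5, 1
Ranks of variable 2: 3, 1, 4, 2, 7, 5, 6
d = r₁ − r₂: 0, 5, 0, 0, 0, 0, -5
d²: 0, 25, 0, 0, 0, 0, 25; Σd² = 50
ρ = 1 − 6·50/(7·48) = 1 − 300/336 = 0.107

0.107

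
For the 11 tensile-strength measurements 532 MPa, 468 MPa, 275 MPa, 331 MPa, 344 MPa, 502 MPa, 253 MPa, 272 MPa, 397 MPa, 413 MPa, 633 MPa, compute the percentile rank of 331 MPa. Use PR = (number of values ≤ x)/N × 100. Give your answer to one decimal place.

36.4

N = 11.
Strictly below 331: 3. Equal to 331: 1.
PR = 4/11 × 100 = 36.4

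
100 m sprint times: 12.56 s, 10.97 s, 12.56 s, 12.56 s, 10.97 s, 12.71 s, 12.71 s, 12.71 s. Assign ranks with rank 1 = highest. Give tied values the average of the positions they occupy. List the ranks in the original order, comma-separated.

5, 7.5, 5, 5, 7.5, 2, 2, 2

Sorted (descending): 12.71, 12.71, 12.71, 12.56, 12.56, 12.56, 10.97, 10.97
The 3 values of 12.71 occupy positions 1–3 → average rank 2.
The 3 values of 12.56 occupy positions 4–6 → average rank 5.
The 2 values of 10.97 occupy positions 7–8 → average rank (7+8)/2 = 7.5.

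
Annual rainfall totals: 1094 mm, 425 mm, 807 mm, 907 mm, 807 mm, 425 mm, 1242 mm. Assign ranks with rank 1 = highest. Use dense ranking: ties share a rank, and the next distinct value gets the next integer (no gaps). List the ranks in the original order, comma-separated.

2, 5, 4, 3, 4, 5, 1

Sorted (descending): 1242, 1094, 907, 807, 807, 425, 425
The 2 values of 807 share dense rank 4.
The 2 values of 425 share dense rank 5.
Remaining distinct values take the next consecutive integers.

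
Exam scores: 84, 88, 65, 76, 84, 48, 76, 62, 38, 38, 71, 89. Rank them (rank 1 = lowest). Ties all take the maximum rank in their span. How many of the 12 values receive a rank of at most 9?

8

Sorted (ascending): 38, 38, 48, 62, 65, 71, 76, 76, 84, 84, 88, 89
The 2 values of 38 occupy positions 1–2 → each gets rank 2.
The 2 values of 76 occupy positions 7–8 → each gets rank 8.
The 2 values of 84 occupy positions 9–10 → each gets rank 10.
Ranks ≤ 9: {2, 2, 3, 4, 5, 6, 8, 8} → 8 values.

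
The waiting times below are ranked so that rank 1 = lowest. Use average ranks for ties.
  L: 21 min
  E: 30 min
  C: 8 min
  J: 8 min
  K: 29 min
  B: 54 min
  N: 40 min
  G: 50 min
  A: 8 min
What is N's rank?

Sorted (ascending): 8, 8, 8, 21, 29, 30, 40, 50, 54
The 3 values of 8 occupy positions 1–3 → average rank 2.
N has value 40 min → rank 7.

7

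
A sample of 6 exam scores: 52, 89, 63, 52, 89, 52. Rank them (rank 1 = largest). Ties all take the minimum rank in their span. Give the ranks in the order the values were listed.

4, 1, 3, 4, 1, 4

Sorted (descending): 89, 89, 63, 52, 52, 52
The 2 values of 89 occupy positions 1–2 → each gets rank 1.
The 3 values of 52 occupy positions 4–6 → each gets rank 4.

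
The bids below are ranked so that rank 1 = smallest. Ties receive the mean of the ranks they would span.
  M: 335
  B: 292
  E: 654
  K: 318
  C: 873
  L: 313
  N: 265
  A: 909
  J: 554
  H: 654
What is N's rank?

Sorted (ascending): 265, 292, 313, 318, 335, 554, 654, 654, 873, 909
The 2 values of 654 occupy positions 7–8 → average rank (7+8)/2 = 7.5.
N has value 265 → rank 1.

1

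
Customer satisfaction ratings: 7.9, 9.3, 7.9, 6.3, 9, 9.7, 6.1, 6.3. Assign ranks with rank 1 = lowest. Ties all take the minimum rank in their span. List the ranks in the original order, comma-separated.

4, 7, 4, 2, 6, 8, 1, 2

Sorted (ascending): 6.1, 6.3, 6.3, 7.9, 7.9, 9, 9.3, 9.7
The 2 values of 6.3 occupy positions 2–3 → each gets rank 2.
The 2 values of 7.9 occupy positions 4–5 → each gets rank 4.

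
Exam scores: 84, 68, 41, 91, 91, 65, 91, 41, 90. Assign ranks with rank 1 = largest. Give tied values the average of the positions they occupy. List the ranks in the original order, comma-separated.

Sorted (descending): 91, 91, 91, 90, 84, 68, 65, 41, 41
The 3 values of 91 occupy positions 1–3 → average rank 2.
The 2 values of 41 occupy positions 8–9 → average rank (8+9)/2 = 8.5.

5, 6, 8.5, 2, 2, 7, 2, 8.5, 4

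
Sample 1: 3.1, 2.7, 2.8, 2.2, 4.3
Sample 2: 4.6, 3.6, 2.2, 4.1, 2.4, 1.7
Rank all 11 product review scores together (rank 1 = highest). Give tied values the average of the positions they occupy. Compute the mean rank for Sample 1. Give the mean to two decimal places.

Sorted (descending): 4.6, 4.3, 4.1, 3.6, 3.1, 2.8, 2.7, 2.4, 2.2, 2.2, 1.7
The 2 values of 2.2 occupy positions 9–10 → average rank (9+10)/2 = 9.5.
Sample 1 values → pooled ranks: 3.1→5, 2.7→7, 2.8→6, 2.2→9.5, 4.3→2
Mean rank = (5 + 7 + 6 + 9.5 + 2) / 5 = 5.90

5.90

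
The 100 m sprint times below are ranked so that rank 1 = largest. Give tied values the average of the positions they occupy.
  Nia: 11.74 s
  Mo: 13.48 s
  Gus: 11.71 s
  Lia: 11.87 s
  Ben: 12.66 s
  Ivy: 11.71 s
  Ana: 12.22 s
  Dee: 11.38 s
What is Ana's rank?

Sorted (descending): 13.48, 12.66, 12.22, 11.87, 11.74, 11.71, 11.71, 11.38
The 2 values of 11.71 occupy positions 6–7 → average rank (6+7)/2 = 6.5.
Ana has value 12.22 s → rank 3.

3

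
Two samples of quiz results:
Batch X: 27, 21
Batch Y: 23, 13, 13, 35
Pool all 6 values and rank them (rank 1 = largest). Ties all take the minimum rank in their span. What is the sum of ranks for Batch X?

Sorted (descending): 35, 27, 23, 21, 13, 13
The 2 values of 13 occupy positions 5–6 → each gets rank 5.
Batch X values → pooled ranks: 27→2, 21→4
Rank sum = 2 + 4 = 6

6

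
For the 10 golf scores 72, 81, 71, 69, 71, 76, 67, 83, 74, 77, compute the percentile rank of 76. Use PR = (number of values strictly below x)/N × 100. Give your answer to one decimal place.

N = 10.
Strictly below 76: 6. Equal to 76: 1.
PR = 6/10 × 100 = 60.0

60.0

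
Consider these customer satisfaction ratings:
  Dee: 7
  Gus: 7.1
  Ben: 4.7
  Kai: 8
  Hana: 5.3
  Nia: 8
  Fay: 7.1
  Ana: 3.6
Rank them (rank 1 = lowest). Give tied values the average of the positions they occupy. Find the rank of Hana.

Sorted (ascending): 3.6, 4.7, 5.3, 7, 7.1, 7.1, 8, 8
The 2 values of 7.1 occupy positions 5–6 → average rank (5+6)/2 = 5.5.
The 2 values of 8 occupy positions 7–8 → average rank (7+8)/2 = 7.5.
Hana has value 5.3 → rank 3.

3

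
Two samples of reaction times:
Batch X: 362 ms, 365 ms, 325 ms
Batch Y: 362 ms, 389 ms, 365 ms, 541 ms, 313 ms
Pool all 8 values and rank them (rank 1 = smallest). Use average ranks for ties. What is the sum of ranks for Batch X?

11

Sorted (ascending): 313, 325, 362, 362, 365, 365, 389, 541
The 2 values of 362 occupy positions 3–4 → average rank (3+4)/2 = 3.5.
The 2 values of 365 occupy positions 5–6 → average rank (5+6)/2 = 5.5.
Batch X values → pooled ranks: 362→3.5, 365→5.5, 325→2
Rank sum = 3.5 + 5.5 + 2 = 11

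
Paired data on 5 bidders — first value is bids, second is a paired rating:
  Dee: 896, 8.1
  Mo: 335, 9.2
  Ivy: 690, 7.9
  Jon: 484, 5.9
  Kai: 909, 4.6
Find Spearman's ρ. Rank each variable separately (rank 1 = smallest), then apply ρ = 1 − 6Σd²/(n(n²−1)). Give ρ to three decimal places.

-0.600

Ranks of variable 1: 4, 1, 3, 2, 5
Ranks of variable 2: 4, 5, 3, 2, 1
d = r₁ − r₂: 0, -4, 0, 0, 4
d²: 0, 16, 0, 0, 16; Σd² = 32
ρ = 1 − 6·32/(5·24) = 1 − 192/120 = -0.600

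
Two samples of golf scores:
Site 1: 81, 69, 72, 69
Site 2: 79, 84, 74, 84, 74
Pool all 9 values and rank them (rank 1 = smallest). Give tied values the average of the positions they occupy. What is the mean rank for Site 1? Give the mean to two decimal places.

3.25

Sorted (ascending): 69, 69, 72, 74, 74, 79, 81, 84, 84
The 2 values of 69 occupy positions 1–2 → average rank (1+2)/2 = 1.5.
The 2 values of 74 occupy positions 4–5 → average rank (4+5)/2 = 4.5.
The 2 values of 84 occupy positions 8–9 → average rank (8+9)/2 = 8.5.
Site 1 values → pooled ranks: 81→7, 69→1.5, 72→3, 69→1.5
Mean rank = (7 + 1.5 + 3 + 1.5) / 4 = 3.25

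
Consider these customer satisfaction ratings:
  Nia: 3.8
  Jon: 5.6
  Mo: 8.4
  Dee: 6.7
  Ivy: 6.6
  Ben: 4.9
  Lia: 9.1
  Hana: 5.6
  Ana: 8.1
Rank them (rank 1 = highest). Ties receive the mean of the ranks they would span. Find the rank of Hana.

6.5

Sorted (descending): 9.1, 8.4, 8.1, 6.7, 6.6, 5.6, 5.6, 4.9, 3.8
The 2 values of 5.6 occupy positions 6–7 → average rank (6+7)/2 = 6.5.
Hana has value 5.6 → rank 6.5.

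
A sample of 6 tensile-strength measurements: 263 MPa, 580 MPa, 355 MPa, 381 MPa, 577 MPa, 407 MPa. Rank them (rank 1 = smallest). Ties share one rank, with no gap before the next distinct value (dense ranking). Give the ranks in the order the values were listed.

Sorted (ascending): 263, 355, 381, 407, 577, 580
No ties — each value takes its position as its rank.

1, 6, 2, 3, 5, 4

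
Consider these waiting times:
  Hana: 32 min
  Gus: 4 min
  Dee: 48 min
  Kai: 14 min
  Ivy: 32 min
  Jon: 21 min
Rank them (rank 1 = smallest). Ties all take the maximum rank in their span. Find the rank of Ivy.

5

Sorted (ascending): 4, 14, 21, 32, 32, 48
The 2 values of 32 occupy positions 4–5 → each gets rank 5.
Ivy has value 32 min → rank 5.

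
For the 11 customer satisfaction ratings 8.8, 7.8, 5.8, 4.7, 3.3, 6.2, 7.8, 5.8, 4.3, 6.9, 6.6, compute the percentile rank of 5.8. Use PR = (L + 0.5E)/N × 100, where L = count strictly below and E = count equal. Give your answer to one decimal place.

N = 11.
Strictly below 5.8: 3. Equal to 5.8: 2.
PR = (3 + 0.5·2)/11 × 100 = 36.4

36.4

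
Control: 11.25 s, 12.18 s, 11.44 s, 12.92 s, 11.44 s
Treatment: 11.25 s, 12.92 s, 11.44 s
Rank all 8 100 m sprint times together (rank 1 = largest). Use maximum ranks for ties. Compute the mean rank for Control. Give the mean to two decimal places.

5.00

Sorted (descending): 12.92, 12.92, 12.18, 11.44, 11.44, 11.44, 11.25, 11.25
The 2 values of 12.92 occupy positions 1–2 → each gets rank 2.
The 3 values of 11.44 occupy positions 4–6 → each gets rank 6.
The 2 values of 11.25 occupy positions 7–8 → each gets rank 8.
Control values → pooled ranks: 11.25→8, 12.18→3, 11.44→6, 12.92→2, 11.44→6
Mean rank = (8 + 3 + 6 + 2 + 6) / 5 = 5.00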